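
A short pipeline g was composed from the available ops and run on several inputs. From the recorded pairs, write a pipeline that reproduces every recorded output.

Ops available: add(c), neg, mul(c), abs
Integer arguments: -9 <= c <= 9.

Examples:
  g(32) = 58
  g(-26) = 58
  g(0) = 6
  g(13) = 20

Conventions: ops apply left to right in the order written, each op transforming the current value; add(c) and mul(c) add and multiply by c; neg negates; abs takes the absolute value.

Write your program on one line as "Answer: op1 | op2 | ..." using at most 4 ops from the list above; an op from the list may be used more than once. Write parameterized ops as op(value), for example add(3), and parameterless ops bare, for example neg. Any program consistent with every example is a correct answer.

add(-3) | abs | mul(2)

Check, running the answer program on each example:
  32 -> 29 -> 29 -> 58
  -26 -> -29 -> 29 -> 58
  0 -> -3 -> 3 -> 6
  13 -> 10 -> 10 -> 20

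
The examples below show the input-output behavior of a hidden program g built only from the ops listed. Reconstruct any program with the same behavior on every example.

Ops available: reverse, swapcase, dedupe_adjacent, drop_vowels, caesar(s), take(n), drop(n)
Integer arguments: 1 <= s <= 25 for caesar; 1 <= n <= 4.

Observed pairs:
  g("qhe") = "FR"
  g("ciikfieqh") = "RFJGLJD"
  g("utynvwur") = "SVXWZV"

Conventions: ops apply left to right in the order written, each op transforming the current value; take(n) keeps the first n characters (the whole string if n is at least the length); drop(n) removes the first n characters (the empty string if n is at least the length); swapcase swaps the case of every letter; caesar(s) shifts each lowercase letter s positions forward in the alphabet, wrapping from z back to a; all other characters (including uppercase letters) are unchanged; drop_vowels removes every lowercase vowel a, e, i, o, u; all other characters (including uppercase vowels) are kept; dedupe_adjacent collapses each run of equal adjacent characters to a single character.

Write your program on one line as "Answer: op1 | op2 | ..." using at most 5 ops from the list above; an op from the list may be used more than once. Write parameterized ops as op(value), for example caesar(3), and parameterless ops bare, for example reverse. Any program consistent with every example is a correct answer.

caesar(1) | dedupe_adjacent | reverse | drop_vowels | swapcase

Check, running the answer program on each example:
  "qhe" -> "rif" -> "rif" -> "fir" -> "fr" -> "FR"
  "ciikfieqh" -> "djjlgjfri" -> "djlgjfri" -> "irfjgljd" -> "rfjgljd" -> "RFJGLJD"
  "utynvwur" -> "vuzowxvs" -> "vuzowxvs" -> "svxwozuv" -> "svxwzv" -> "SVXWZV"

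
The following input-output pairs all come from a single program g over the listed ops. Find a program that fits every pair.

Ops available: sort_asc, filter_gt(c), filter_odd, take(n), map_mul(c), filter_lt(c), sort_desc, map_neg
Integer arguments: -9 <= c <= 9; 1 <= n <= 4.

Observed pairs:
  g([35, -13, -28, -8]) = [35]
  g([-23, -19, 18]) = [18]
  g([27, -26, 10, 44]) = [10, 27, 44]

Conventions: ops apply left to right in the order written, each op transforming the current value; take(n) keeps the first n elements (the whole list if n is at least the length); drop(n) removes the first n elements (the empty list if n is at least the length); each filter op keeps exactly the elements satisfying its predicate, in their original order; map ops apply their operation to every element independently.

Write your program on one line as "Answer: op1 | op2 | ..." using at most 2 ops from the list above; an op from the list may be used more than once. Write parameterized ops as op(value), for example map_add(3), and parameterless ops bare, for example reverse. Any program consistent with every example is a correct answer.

filter_gt(-1) | sort_asc

Check, running the answer program on each example:
  [35, -13, -28, -8] -> [35] -> [35]
  [-23, -19, 18] -> [18] -> [18]
  [27, -26, 10, 44] -> [27, 10, 44] -> [10, 27, 44]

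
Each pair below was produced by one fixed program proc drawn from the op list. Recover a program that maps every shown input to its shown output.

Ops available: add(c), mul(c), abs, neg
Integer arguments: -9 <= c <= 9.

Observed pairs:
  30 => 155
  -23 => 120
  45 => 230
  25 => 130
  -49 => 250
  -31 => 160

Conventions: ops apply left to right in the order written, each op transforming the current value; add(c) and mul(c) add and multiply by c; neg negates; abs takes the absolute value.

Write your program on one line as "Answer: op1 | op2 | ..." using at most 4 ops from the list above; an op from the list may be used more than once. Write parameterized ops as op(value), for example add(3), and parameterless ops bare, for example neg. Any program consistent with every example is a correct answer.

mul(-5) | abs | add(5)

Check, running the answer program on each example:
  30 -> -150 -> 150 -> 155
  -23 -> 115 -> 115 -> 120
  45 -> -225 -> 225 -> 230
  25 -> -125 -> 125 -> 130
  -49 -> 245 -> 245 -> 250
  -31 -> 155 -> 155 -> 160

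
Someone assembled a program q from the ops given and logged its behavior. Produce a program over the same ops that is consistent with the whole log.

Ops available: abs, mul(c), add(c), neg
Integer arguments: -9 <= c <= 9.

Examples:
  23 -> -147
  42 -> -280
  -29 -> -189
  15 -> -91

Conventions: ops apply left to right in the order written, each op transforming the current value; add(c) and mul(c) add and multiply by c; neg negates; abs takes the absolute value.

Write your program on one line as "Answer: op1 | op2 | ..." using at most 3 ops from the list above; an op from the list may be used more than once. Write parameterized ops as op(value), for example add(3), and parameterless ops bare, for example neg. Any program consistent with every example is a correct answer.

abs | add(-2) | mul(-7)

Check, running the answer program on each example:
  23 -> 23 -> 21 -> -147
  42 -> 42 -> 40 -> -280
  -29 -> 29 -> 27 -> -189
  15 -> 15 -> 13 -> -91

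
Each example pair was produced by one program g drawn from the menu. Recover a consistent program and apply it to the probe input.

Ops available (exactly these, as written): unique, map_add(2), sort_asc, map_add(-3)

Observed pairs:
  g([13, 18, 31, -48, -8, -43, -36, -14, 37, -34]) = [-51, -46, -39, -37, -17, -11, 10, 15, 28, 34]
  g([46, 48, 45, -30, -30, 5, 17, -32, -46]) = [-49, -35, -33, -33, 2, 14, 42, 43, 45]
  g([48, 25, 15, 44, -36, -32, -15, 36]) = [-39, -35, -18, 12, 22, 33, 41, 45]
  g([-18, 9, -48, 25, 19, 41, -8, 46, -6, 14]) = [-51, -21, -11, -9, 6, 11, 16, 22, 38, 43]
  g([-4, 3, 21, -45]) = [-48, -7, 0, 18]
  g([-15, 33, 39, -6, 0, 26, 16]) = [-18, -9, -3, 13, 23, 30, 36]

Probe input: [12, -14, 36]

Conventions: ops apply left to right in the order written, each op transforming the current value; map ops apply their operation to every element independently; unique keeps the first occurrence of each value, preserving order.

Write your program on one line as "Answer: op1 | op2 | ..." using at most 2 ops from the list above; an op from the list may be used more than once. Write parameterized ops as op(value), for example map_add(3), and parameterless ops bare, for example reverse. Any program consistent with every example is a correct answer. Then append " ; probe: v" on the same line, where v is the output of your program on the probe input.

sort_asc | map_add(-3) ; probe: [-17, 9, 33]

Check, running the answer program on each example:
  [13, 18, 31, -48, -8, -43, -36, -14, 37, -34] -> [-48, -43, -36, -34, -14, -8, 13, 18, 31, 37] -> [-51, -46, -39, -37, -17, -11, 10, 15, 28, 34]
  [46, 48, 45, -30, -30, 5, 17, -32, -46] -> [-46, -32, -30, -30, 5, 17, 45, 46, 48] -> [-49, -35, -33, -33, 2, 14, 42, 43, 45]
  [48, 25, 15, 44, -36, -32, -15, 36] -> [-36, -32, -15, 15, 25, 36, 44, 48] -> [-39, -35, -18, 12, 22, 33, 41, 45]
  [-18, 9, -48, 25, 19, 41, -8, 46, -6, 14] -> [-48, -18, -8, -6, 9, 14, 19, 25, 41, 46] -> [-51, -21, -11, -9, 6, 11, 16, 22, 38, 43]
  [-4, 3, 21, -45] -> [-45, -4, 3, 21] -> [-48, -7, 0, 18]
  [-15, 33, 39, -6, 0, 26, 16] -> [-15, -6, 0, 16, 26, 33, 39] -> [-18, -9, -3, 13, 23, 30, 36]
  probe: [12, -14, 36] -> [-14, 12, 36] -> [-17, 9, 33]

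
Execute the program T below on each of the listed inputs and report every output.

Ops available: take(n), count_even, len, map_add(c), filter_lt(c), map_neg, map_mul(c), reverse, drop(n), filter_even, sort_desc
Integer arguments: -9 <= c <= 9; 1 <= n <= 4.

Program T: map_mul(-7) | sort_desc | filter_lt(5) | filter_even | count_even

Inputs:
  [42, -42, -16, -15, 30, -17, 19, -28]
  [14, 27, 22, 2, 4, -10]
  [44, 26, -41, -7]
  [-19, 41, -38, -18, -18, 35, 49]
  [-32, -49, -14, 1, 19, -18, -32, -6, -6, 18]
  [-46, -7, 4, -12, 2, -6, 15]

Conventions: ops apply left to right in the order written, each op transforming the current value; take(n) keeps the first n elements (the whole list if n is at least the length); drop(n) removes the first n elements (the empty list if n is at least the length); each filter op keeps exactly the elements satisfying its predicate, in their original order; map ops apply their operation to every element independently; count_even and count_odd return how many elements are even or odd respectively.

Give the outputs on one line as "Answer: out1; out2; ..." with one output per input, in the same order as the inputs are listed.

Execution, op by op:
  [42, -42, -16, -15, 30, -17, 19, -28] -> [-294, 294, 112, 105, -210, 119, -133, 196] -> [294, 196, 119, 112, 105, -133, -210, -294] -> [-133, -210, -294] -> [-210, -294] -> 2
  [14, 27, 22, 2, 4, -10] -> [-98, -189, -154, -14, -28, 70] -> [70, -14, -28, -98, -154, -189] -> [-14, -28, -98, -154, -189] -> [-14, -28, -98, -154] -> 4
  [44, 26, -41, -7] -> [-308, -182, 287, 49] -> [287, 49, -182, -308] -> [-182, -308] -> [-182, -308] -> 2
  [-19, 41, -38, -18, -18, 35, 49] -> [133, -287, 266, 126, 126, -245, -343] -> [266, 133, 126, 126, -245, -287, -343] -> [-245, -287, -343] -> [] -> 0
  [-32, -49, -14, 1, 19, -18, -32, -6, -6, 18] -> [224, 343, 98, -7, -133, 126, 224, 42, 42, -126] -> [343, 224, 224, 126, 98, 42, 42, -7, -126, -133] -> [-7, -126, -133] -> [-126] -> 1
  [-46, -7, 4, -12, 2, -6, 15] -> [322, 49, -28, 84, -14, 42, -105] -> [322, 84, 49, 42, -14, -28, -105] -> [-14, -28, -105] -> [-14, -28] -> 2

2; 4; 2; 0; 1; 2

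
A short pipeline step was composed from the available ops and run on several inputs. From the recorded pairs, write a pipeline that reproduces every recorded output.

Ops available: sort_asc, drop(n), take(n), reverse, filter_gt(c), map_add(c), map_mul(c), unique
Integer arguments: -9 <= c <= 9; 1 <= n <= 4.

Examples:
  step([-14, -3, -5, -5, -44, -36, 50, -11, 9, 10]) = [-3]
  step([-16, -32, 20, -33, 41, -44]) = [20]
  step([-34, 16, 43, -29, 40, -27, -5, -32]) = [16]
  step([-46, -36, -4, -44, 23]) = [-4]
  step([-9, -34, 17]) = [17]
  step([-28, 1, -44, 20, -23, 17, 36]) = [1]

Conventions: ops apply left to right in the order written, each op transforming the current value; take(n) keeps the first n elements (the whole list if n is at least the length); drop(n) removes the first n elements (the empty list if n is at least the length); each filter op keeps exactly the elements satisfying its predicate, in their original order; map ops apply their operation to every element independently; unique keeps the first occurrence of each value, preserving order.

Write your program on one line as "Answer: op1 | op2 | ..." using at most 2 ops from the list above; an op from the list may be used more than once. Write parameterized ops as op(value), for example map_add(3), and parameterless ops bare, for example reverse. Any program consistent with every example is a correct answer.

filter_gt(-6) | take(1)

Check, running the answer program on each example:
  [-14, -3, -5, -5, -44, -36, 50, -11, 9, 10] -> [-3, -5, -5, 50, 9, 10] -> [-3]
  [-16, -32, 20, -33, 41, -44] -> [20, 41] -> [20]
  [-34, 16, 43, -29, 40, -27, -5, -32] -> [16, 43, 40, -5] -> [16]
  [-46, -36, -4, -44, 23] -> [-4, 23] -> [-4]
  [-9, -34, 17] -> [17] -> [17]
  [-28, 1, -44, 20, -23, 17, 36] -> [1, 20, 17, 36] -> [1]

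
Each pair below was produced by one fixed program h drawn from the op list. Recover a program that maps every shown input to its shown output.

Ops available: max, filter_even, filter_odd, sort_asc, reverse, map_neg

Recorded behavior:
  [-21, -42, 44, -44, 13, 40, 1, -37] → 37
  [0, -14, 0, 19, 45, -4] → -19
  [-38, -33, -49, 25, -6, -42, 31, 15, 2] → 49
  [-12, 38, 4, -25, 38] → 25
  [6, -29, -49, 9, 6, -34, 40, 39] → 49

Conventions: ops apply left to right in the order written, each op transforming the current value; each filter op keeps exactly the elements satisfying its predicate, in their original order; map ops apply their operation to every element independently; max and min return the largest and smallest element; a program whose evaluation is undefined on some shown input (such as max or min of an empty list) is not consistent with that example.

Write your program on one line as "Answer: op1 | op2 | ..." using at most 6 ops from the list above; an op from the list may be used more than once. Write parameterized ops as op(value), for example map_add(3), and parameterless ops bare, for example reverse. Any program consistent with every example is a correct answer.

reverse | sort_asc | map_neg | filter_odd | max

Check, running the answer program on each example:
  [-21, -42, 44, -44, 13, 40, 1, -37] -> [-37, 1, 40, 13, -44, 44, -42, -21] -> [-44, -42, -37, -21, 1, 13, 40, 44] -> [44, 42, 37, 21, -1, -13, -40, -44] -> [37, 21, -1, -13] -> 37
  [0, -14, 0, 19, 45, -4] -> [-4, 45, 19, 0, -14, 0] -> [-14, -4, 0, 0, 19, 45] -> [14, 4, 0, 0, -19, -45] -> [-19, -45] -> -19
  [-38, -33, -49, 25, -6, -42, 31, 15, 2] -> [2, 15, 31, -42, -6, 25, -49, -33, -38] -> [-49, -42, -38, -33, -6, 2, 15, 25, 31] -> [49, 42, 38, 33, 6, -2, -15, -25, -31] -> [49, 33, -15, -25, -31] -> 49
  [-12, 38, 4, -25, 38] -> [38, -25, 4, 38, -12] -> [-25, -12, 4, 38, 38] -> [25, 12, -4, -38, -38] -> [25] -> 25
  [6, -29, -49, 9, 6, -34, 40, 39] -> [39, 40, -34, 6, 9, -49, -29, 6] -> [-49, -34, -29, 6, 6, 9, 39, 40] -> [49, 34, 29, -6, -6, -9, -39, -40] -> [49, 29, -9, -39] -> 49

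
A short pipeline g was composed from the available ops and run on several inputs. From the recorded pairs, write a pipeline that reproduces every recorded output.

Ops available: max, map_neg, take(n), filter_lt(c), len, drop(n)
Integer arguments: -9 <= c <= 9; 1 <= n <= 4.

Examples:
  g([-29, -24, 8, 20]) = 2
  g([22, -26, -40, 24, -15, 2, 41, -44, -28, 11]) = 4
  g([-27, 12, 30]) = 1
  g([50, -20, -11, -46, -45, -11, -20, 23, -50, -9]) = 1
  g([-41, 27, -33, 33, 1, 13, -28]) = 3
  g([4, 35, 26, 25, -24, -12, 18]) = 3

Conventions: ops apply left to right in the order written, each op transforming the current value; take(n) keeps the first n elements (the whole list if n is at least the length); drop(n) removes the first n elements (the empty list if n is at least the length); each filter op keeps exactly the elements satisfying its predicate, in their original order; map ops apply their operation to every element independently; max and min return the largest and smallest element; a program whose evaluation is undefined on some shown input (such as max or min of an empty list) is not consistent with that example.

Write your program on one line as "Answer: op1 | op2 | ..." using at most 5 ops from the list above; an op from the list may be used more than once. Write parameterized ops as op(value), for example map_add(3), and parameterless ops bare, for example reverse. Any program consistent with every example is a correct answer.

map_neg | drop(2) | filter_lt(1) | len

Check, running the answer program on each example:
  [-29, -24, 8, 20] -> [29, 24, -8, -20] -> [-8, -20] -> [-8, -20] -> 2
  [22, -26, -40, 24, -15, 2, 41, -44, -28, 11] -> [-22, 26, 40, -24, 15, -2, -41, 44, 28, -11] -> [40, -24, 15, -2, -41, 44, 28, -11] -> [-24, -2, -41, -11] -> 4
  [-27, 12, 30] -> [27, -12, -30] -> [-30] -> [-30] -> 1
  [50, -20, -11, -46, -45, -11, -20, 23, -50, -9] -> [-50, 20, 11, 46, 45, 11, 20, -23, 50, 9] -> [11, 46, 45, 11, 20, -23, 50, 9] -> [-23] -> 1
  [-41, 27, -33, 33, 1, 13, -28] -> [41, -27, 33, -33, -1, -13, 28] -> [33, -33, -1, -13, 28] -> [-33, -1, -13] -> 3
  [4, 35, 26, 25, -24, -12, 18] -> [-4, -35, -26, -25, 24, 12, -18] -> [-26, -25, 24, 12, -18] -> [-26, -25, -18] -> 3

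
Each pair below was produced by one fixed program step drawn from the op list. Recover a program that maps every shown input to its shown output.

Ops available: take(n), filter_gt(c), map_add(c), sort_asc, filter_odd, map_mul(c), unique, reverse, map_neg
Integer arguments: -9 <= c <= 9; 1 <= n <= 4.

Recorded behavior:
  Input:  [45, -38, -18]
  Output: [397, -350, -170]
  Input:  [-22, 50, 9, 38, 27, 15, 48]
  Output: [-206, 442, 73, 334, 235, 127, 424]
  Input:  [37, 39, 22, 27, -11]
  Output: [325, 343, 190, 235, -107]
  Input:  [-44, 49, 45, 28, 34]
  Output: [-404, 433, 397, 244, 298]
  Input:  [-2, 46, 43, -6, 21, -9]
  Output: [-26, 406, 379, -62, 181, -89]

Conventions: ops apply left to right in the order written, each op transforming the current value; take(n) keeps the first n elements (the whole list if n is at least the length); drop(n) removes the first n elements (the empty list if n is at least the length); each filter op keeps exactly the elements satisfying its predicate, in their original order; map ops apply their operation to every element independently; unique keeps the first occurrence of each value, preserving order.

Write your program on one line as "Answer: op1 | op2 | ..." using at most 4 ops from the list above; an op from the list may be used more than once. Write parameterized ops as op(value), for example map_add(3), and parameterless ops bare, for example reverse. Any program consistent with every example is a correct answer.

map_mul(3) | map_mul(-3) | map_add(8) | map_neg

Check, running the answer program on each example:
  [45, -38, -18] -> [135, -114, -54] -> [-405, 342, 162] -> [-397, 350, 170] -> [397, -350, -170]
  [-22, 50, 9, 38, 27, 15, 48] -> [-66, 150, 27, 114, 81, 45, 144] -> [198, -450, -81, -342, -243, -135, -432] -> [206, -442, -73, -334, -235, -127, -424] -> [-206, 442, 73, 334, 235, 127, 424]
  [37, 39, 22, 27, -11] -> [111, 117, 66, 81, -33] -> [-333, -351, -198, -243, 99] -> [-325, -343, -190, -235, 107] -> [325, 343, 190, 235, -107]
  [-44, 49, 45, 28, 34] -> [-132, 147, 135, 84, 102] -> [396, -441, -405, -252, -306] -> [404, -433, -397, -244, -298] -> [-404, 433, 397, 244, 298]
  [-2, 46, 43, -6, 21, -9] -> [-6, 138, 129, -18, 63, -27] -> [18, -414, -387, 54, -189, 81] -> [26, -406, -379, 62, -181, 89] -> [-26, 406, 379, -62, 181, -89]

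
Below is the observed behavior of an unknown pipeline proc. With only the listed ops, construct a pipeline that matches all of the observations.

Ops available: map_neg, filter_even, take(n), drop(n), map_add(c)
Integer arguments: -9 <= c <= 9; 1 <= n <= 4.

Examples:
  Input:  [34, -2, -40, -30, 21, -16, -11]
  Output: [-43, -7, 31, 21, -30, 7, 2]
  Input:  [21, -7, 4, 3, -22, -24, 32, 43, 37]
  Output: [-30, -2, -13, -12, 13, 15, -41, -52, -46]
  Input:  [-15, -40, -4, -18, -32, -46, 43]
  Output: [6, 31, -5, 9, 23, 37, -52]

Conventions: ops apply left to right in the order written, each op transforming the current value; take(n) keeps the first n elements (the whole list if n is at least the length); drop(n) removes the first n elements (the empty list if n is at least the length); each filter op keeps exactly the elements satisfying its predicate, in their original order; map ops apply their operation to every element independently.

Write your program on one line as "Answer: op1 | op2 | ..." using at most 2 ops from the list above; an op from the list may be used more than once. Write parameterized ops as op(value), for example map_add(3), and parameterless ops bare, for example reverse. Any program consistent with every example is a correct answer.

map_add(9) | map_neg

Check, running the answer program on each example:
  [34, -2, -40, -30, 21, -16, -11] -> [43, 7, -31, -21, 30, -7, -2] -> [-43, -7, 31, 21, -30, 7, 2]
  [21, -7, 4, 3, -22, -24, 32, 43, 37] -> [30, 2, 13, 12, -13, -15, 41, 52, 46] -> [-30, -2, -13, -12, 13, 15, -41, -52, -46]
  [-15, -40, -4, -18, -32, -46, 43] -> [-6, -31, 5, -9, -23, -37, 52] -> [6, 31, -5, 9, 23, 37, -52]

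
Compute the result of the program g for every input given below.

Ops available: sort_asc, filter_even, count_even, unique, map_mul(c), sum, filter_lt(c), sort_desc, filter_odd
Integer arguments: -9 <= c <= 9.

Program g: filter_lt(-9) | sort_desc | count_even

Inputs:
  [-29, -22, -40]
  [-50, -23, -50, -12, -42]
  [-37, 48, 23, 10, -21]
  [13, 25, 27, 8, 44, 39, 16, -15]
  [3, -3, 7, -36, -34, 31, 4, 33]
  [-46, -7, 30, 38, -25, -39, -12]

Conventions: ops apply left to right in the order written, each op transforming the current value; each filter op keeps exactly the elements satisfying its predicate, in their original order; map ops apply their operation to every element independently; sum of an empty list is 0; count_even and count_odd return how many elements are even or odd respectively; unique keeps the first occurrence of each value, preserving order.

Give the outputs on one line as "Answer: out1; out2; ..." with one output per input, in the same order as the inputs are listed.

Execution, op by op:
  [-29, -22, -40] -> [-29, -22, -40] -> [-22, -29, -40] -> 2
  [-50, -23, -50, -12, -42] -> [-50, -23, -50, -12, -42] -> [-12, -23, -42, -50, -50] -> 4
  [-37, 48, 23, 10, -21] -> [-37, -21] -> [-21, -37] -> 0
  [13, 25, 27, 8, 44, 39, 16, -15] -> [-15] -> [-15] -> 0
  [3, -3, 7, -36, -34, 31, 4, 33] -> [-36, -34] -> [-34, -36] -> 2
  [-46, -7, 30, 38, -25, -39, -12] -> [-46, -25, -39, -12] -> [-12, -25, -39, -46] -> 2

2; 4; 0; 0; 2; 2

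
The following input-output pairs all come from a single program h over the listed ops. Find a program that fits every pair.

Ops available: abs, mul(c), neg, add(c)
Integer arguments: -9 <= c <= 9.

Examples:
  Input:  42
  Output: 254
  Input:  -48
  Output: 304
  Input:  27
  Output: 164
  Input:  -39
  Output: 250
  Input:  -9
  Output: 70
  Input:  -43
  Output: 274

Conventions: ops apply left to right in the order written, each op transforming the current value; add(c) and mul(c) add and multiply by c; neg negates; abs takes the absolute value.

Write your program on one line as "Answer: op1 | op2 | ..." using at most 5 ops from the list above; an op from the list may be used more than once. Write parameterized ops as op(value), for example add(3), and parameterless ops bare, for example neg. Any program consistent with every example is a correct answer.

mul(6) | add(-7) | abs | add(9)

Check, running the answer program on each example:
  42 -> 252 -> 245 -> 245 -> 254
  -48 -> -288 -> -295 -> 295 -> 304
  27 -> 162 -> 155 -> 155 -> 164
  -39 -> -234 -> -241 -> 241 -> 250
  -9 -> -54 -> -61 -> 61 -> 70
  -43 -> -258 -> -265 -> 265 -> 274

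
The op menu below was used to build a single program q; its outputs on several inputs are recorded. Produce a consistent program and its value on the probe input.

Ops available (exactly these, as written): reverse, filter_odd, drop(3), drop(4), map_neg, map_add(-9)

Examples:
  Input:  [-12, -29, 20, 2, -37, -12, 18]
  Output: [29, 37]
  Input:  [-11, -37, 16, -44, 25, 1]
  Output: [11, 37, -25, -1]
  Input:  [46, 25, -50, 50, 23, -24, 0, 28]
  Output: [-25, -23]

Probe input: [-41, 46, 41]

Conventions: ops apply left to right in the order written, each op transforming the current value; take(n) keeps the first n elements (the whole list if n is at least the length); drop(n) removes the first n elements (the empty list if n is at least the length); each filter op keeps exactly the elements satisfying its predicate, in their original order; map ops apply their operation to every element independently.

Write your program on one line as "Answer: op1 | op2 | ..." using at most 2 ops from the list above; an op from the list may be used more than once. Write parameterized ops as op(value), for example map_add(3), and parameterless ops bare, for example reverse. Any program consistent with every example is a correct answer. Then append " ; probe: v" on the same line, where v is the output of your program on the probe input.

filter_odd | map_neg ; probe: [41, -41]

Check, running the answer program on each example:
  [-12, -29, 20, 2, -37, -12, 18] -> [-29, -37] -> [29, 37]
  [-11, -37, 16, -44, 25, 1] -> [-11, -37, 25, 1] -> [11, 37, -25, -1]
  [46, 25, -50, 50, 23, -24, 0, 28] -> [25, 23] -> [-25, -23]
  probe: [-41, 46, 41] -> [-41, 41] -> [41, -41]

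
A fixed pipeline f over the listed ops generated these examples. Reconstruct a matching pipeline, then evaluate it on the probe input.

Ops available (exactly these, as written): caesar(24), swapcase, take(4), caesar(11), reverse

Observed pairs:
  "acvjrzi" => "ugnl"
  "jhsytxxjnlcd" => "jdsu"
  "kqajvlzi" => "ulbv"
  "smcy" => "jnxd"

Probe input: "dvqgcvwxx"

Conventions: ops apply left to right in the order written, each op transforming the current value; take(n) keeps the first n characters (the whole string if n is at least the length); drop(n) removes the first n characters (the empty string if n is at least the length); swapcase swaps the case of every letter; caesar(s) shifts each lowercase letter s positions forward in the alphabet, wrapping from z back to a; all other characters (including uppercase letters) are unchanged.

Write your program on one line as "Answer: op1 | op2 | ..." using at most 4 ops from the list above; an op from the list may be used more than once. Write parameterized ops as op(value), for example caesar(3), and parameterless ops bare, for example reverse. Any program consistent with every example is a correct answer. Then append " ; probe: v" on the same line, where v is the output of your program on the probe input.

take(4) | reverse | caesar(11) ; probe: "rbgo"

Check, running the answer program on each example:
  "acvjrzi" -> "acvj" -> "jvca" -> "ugnl"
  "jhsytxxjnlcd" -> "jhsy" -> "yshj" -> "jdsu"
  "kqajvlzi" -> "kqaj" -> "jaqk" -> "ulbv"
  "smcy" -> "smcy" -> "ycms" -> "jnxd"
  probe: "dvqgcvwxx" -> "dvqg" -> "gqvd" -> "rbgo"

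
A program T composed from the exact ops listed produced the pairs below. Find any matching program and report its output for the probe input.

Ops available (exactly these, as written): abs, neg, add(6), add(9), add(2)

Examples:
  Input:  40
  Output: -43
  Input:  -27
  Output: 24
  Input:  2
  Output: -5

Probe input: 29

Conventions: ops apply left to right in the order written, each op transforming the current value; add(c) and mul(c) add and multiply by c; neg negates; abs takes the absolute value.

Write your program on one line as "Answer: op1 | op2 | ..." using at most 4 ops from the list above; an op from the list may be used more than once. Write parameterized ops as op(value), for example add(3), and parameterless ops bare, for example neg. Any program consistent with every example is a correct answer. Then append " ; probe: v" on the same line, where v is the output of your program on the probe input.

add(9) | neg | add(6) ; probe: -32

Check, running the answer program on each example:
  40 -> 49 -> -49 -> -43
  -27 -> -18 -> 18 -> 24
  2 -> 11 -> -11 -> -5
  probe: 29 -> 38 -> -38 -> -32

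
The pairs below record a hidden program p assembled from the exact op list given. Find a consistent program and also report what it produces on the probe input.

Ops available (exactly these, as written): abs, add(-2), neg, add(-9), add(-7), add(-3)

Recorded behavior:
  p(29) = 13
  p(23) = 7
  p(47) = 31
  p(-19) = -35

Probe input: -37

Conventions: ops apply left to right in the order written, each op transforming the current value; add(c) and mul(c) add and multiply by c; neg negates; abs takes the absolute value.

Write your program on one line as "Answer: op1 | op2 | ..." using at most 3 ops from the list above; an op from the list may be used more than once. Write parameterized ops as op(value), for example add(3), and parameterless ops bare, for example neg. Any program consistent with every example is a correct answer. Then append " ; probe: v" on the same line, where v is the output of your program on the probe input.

add(-7) | add(-9) ; probe: -53

Check, running the answer program on each example:
  29 -> 22 -> 13
  23 -> 16 -> 7
  47 -> 40 -> 31
  -19 -> -26 -> -35
  probe: -37 -> -44 -> -53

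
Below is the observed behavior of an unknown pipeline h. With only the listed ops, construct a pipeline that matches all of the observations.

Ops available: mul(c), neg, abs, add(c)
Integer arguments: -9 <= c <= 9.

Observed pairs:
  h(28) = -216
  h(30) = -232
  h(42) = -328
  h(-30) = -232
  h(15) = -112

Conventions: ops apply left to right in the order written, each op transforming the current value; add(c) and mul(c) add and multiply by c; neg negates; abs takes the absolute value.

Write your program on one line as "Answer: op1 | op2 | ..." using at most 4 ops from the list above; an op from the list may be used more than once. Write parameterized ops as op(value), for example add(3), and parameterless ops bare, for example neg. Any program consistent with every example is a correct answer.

mul(-8) | abs | neg | add(8)

Check, running the answer program on each example:
  28 -> -224 -> 224 -> -224 -> -216
  30 -> -240 -> 240 -> -240 -> -232
  42 -> -336 -> 336 -> -336 -> -328
  -30 -> 240 -> 240 -> -240 -> -232
  15 -> -120 -> 120 -> -120 -> -112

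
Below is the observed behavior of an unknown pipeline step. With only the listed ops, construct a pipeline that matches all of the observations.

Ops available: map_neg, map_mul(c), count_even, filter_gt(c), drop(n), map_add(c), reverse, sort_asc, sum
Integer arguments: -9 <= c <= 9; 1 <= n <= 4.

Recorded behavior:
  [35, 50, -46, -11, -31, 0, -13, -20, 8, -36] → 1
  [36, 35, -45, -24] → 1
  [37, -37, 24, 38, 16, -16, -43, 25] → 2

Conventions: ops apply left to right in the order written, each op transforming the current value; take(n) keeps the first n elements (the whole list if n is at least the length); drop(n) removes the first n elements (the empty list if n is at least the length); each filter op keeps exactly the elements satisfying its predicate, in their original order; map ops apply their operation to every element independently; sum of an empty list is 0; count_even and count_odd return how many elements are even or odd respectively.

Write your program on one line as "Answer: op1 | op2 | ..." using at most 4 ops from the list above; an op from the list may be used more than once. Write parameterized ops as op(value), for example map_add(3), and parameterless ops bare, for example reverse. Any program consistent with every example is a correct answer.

map_add(7) | filter_gt(6) | count_even

Check, running the answer program on each example:
  [35, 50, -46, -11, -31, 0, -13, -20, 8, -36] -> [42, 57, -39, -4, -24, 7, -6, -13, 15, -29] -> [42, 57, 7, 15] -> 1
  [36, 35, -45, -24] -> [43, 42, -38, -17] -> [43, 42] -> 1
  [37, -37, 24, 38, 16, -16, -43, 25] -> [44, -30, 31, 45, 23, -9, -36, 32] -> [44, 31, 45, 23, 32] -> 2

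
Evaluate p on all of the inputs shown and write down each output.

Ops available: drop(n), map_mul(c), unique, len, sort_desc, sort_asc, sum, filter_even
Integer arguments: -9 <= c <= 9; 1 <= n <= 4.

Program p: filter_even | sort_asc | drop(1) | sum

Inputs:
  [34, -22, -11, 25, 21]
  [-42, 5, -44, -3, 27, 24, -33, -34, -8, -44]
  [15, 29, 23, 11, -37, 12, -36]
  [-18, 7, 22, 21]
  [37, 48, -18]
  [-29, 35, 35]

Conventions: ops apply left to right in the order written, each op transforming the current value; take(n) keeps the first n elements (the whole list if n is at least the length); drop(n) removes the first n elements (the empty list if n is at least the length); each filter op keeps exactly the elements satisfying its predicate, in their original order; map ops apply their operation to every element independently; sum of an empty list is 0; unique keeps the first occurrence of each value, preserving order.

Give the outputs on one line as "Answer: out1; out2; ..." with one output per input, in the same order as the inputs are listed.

34; -104; 12; 22; 48; 0

Execution, op by op:
  [34, -22, -11, 25, 21] -> [34, -22] -> [-22, 34] -> [34] -> 34
  [-42, 5, -44, -3, 27, 24, -33, -34, -8, -44] -> [-42, -44, 24, -34, -8, -44] -> [-44, -44, -42, -34, -8, 24] -> [-44, -42, -34, -8, 24] -> -104
  [15, 29, 23, 11, -37, 12, -36] -> [12, -36] -> [-36, 12] -> [12] -> 12
  [-18, 7, 22, 21] -> [-18, 22] -> [-18, 22] -> [22] -> 22
  [37, 48, -18] -> [48, -18] -> [-18, 48] -> [48] -> 48
  [-29, 35, 35] -> [] -> [] -> [] -> 0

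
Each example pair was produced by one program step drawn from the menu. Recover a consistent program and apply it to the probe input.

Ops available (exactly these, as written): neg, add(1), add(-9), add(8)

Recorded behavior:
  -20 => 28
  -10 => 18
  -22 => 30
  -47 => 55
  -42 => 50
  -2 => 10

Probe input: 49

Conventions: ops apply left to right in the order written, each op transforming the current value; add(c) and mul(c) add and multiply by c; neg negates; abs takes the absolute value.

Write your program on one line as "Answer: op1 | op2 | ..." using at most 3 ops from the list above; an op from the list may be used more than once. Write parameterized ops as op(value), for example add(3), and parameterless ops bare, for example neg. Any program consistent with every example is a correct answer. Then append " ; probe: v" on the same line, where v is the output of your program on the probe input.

neg | add(8) ; probe: -41

Check, running the answer program on each example:
  -20 -> 20 -> 28
  -10 -> 10 -> 18
  -22 -> 22 -> 30
  -47 -> 47 -> 55
  -42 -> 42 -> 50
  -2 -> 2 -> 10
  probe: 49 -> -49 -> -41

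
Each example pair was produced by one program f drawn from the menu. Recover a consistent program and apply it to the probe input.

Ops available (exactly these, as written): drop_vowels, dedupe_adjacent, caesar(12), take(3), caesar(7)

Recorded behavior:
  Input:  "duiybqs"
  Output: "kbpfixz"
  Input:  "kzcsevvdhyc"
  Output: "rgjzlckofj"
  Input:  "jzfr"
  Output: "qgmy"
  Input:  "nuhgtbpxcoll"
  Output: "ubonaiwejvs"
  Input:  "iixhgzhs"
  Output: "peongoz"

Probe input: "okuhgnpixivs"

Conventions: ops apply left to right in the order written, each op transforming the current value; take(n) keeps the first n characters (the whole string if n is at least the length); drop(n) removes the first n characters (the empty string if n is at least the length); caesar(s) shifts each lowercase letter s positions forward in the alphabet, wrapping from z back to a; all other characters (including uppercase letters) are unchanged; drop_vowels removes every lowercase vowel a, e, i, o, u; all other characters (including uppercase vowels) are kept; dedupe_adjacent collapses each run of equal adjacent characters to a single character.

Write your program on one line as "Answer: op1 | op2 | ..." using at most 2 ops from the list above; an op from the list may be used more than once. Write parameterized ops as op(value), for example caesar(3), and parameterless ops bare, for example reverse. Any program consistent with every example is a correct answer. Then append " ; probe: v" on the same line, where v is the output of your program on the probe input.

caesar(7) | dedupe_adjacent ; probe: "vrbonuwpepcz"

Check, running the answer program on each example:
  "duiybqs" -> "kbpfixz" -> "kbpfixz"
  "kzcsevvdhyc" -> "rgjzlcckofj" -> "rgjzlckofj"
  "jzfr" -> "qgmy" -> "qgmy"
  "nuhgtbpxcoll" -> "ubonaiwejvss" -> "ubonaiwejvs"
  "iixhgzhs" -> "ppeongoz" -> "peongoz"
  probe: "okuhgnpixivs" -> "vrbonuwpepcz" -> "vrbonuwpepcz"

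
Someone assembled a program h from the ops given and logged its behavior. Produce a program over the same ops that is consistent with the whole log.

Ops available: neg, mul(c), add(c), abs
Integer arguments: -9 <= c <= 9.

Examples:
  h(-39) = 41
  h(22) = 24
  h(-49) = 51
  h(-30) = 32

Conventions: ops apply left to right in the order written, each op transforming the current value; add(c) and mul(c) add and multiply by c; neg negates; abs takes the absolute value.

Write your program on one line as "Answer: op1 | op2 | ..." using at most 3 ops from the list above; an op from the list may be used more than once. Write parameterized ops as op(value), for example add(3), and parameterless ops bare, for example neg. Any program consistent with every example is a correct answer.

abs | add(2)

Check, running the answer program on each example:
  -39 -> 39 -> 41
  22 -> 22 -> 24
  -49 -> 49 -> 51
  -30 -> 30 -> 32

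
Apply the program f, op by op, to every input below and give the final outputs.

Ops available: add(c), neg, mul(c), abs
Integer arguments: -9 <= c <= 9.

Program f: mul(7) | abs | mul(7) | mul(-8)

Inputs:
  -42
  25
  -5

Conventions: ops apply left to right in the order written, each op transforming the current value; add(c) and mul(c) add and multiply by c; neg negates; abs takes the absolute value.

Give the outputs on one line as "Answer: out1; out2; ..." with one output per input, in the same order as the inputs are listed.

Execution, op by op:
  -42 -> -294 -> 294 -> 2058 -> -16464
  25 -> 175 -> 175 -> 1225 -> -9800
  -5 -> -35 -> 35 -> 245 -> -1960

-16464; -9800; -1960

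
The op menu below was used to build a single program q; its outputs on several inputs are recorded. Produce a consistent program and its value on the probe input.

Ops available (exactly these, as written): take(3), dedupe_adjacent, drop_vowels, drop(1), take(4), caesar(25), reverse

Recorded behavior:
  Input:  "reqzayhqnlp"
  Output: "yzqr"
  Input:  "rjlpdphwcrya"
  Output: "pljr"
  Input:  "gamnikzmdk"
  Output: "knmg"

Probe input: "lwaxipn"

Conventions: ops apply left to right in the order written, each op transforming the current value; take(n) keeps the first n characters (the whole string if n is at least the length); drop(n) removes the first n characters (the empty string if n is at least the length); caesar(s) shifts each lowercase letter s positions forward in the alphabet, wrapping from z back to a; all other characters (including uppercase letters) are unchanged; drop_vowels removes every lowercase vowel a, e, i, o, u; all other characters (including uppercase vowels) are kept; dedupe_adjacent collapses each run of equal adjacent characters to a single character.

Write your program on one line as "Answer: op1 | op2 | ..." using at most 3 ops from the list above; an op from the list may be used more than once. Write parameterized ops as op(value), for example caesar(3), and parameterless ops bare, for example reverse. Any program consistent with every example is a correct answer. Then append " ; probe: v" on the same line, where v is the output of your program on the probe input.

drop_vowels | take(4) | reverse ; probe: "pxwl"

Check, running the answer program on each example:
  "reqzayhqnlp" -> "rqzyhqnlp" -> "rqzy" -> "yzqr"
  "rjlpdphwcrya" -> "rjlpdphwcry" -> "rjlp" -> "pljr"
  "gamnikzmdk" -> "gmnkzmdk" -> "gmnk" -> "knmg"
  probe: "lwaxipn" -> "lwxpn" -> "lwxp" -> "pxwl"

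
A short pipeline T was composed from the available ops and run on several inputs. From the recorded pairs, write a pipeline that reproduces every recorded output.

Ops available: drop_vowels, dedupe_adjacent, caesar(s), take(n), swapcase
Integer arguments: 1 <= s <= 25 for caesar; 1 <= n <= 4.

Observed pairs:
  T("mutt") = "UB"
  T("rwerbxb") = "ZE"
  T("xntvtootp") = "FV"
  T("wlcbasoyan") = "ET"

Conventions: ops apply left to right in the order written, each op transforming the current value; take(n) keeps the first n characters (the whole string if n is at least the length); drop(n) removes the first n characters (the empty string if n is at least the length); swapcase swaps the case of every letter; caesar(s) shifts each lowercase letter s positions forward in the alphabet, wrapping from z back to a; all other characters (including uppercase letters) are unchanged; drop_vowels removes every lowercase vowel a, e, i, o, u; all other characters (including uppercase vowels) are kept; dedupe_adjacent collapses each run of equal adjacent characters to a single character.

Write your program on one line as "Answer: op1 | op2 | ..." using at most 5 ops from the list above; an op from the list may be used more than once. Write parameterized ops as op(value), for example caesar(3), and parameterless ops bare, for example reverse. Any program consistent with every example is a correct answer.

drop_vowels | dedupe_adjacent | caesar(8) | swapcase | take(2)

Check, running the answer program on each example:
  "mutt" -> "mtt" -> "mt" -> "ub" -> "UB" -> "UB"
  "rwerbxb" -> "rwrbxb" -> "rwrbxb" -> "zezjfj" -> "ZEZJFJ" -> "ZE"
  "xntvtootp" -> "xntvttp" -> "xntvtp" -> "fvbdbx" -> "FVBDBX" -> "FV"
  "wlcbasoyan" -> "wlcbsyn" -> "wlcbsyn" -> "etkjagv" -> "ETKJAGV" -> "ET"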